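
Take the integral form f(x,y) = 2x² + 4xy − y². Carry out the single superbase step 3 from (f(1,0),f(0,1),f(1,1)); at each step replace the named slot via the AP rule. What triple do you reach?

start (2,-1,5) = (f(1,0),f(0,1),f(1,1))
replace slot 3: 2·(2+(-1)) − 5 = -3 → (2,-1,-3)

2,-1,-3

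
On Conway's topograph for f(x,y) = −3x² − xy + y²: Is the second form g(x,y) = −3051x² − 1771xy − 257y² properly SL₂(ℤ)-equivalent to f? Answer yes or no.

D₁ = 13, D₂ = 13
river cycle of f (length 2): (1, 3, -1), (-1, 3, 1)
river cycle of g (length 2): (1, 3, -1), (-1, 3, 1)
cycles coincide ⇒ equivalent

yes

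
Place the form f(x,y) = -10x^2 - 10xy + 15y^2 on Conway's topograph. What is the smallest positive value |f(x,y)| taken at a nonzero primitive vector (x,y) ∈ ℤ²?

descent: ρ → (15,10,-10)  [lands on river]
river: ρ → (-10,10,15)
river: ρ → (15,20,-5)
river: ρ → (-5,20,15)
closes: descent 1, river 4
min |a| on river = 5

5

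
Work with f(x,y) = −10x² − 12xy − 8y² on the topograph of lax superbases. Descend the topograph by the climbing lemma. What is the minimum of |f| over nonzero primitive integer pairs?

translate: b→-8 (≡12 mod 20), so (10,12,8)→(10,-8,6)
flip: (10,-8,6)→(6,8,10)
translate: b→-4 (≡8 mod 12), so (6,8,10)→(6,-4,8)
reduced (well bottom): (6,-4,8) with a≤c, −a<b≤a
well minimum |f| = |-6| = 6 (negative-definite)

6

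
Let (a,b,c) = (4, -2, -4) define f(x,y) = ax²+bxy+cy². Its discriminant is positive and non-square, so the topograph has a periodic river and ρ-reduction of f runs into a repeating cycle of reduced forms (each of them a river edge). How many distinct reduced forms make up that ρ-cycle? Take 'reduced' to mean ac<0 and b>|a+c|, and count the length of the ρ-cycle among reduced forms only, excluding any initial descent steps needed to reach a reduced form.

D = 68, ⌊√D⌋ = 8
descent: ρ → (-4,2,4)  [lands on river]
river: ρ → (4,6,-2)
river: ρ → (-2,6,4)
river: ρ → (4,2,-4)
river: ρ → (-4,6,2)
river: ρ → (2,6,-4)
ρ-cycle length = 6 (tail of 1 descent step not counted)

6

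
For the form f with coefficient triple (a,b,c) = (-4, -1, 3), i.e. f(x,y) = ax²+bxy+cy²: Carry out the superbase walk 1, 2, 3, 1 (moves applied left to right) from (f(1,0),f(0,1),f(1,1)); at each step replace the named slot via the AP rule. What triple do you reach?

start (-4,3,-2) = (f(1,0),f(0,1),f(1,1))
replace slot 1: 2·(3+(-2)) − (-4) = 6 → (6,3,-2)
replace slot 2: 2·(6+(-2)) − 3 = 5 → (6,5,-2)
replace slot 3: 2·(6+5) − (-2) = 24 → (6,5,24)
replace slot 1: 2·(5+24) − 6 = 52 → (52,5,24)

52,5,24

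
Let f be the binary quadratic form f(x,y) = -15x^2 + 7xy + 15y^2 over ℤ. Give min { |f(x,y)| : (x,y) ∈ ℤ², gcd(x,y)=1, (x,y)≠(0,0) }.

river: ρ → (15,23,-7)
river: ρ → (-7,19,21)
river: ρ → (21,23,-5)
river: ρ → (-5,27,11)
river: ρ → (11,17,-15)
river: ρ → (-15,13,13)
river: ρ → (13,13,-15)
river: ρ → (-15,17,11)
river: ρ → (11,27,-5)
river: ρ → (-5,23,21)
river: ρ → (21,19,-7)
river: ρ → (-7,23,15)
river: ρ → (15,7,-15)
river: ρ → (-15,23,7)
river: ρ → (7,19,-21)
river: ρ → (-21,23,5)
river: ρ → (5,27,-11)
river: ρ → (-11,17,15)
river: ρ → (15,13,-13)
river: ρ → (-13,13,15)
river: ρ → (15,17,-11)
river: ρ → (-11,27,5)
river: ρ → (5,23,-21)
river: ρ → (-21,19,7)
river: ρ → (7,23,-15)
river: ρ → (-15,7,15)
closes: descent 0, river 26
min |a| on river = 5

5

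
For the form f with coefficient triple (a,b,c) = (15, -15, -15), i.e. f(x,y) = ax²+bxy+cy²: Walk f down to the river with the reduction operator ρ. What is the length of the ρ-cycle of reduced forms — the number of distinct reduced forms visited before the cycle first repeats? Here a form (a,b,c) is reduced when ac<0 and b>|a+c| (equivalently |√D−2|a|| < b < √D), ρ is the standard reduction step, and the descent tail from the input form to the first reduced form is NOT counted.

D = 1125, ⌊√D⌋ = 33
descent: ρ → (-15,15,15)  [lands on river]
river: ρ → (15,15,-15)
ρ-cycle length = 2 (tail of 1 descent step not counted)

2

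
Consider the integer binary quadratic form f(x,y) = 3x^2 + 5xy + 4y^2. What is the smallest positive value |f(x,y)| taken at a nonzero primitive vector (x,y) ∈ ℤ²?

translate: b→-1 (≡5 mod 6), so (3,5,4)→(3,-1,2)
flip: (3,-1,2)→(2,1,3)
reduced (well bottom): (2,1,3) with a≤c, −a<b≤a
well minimum = a = 2

2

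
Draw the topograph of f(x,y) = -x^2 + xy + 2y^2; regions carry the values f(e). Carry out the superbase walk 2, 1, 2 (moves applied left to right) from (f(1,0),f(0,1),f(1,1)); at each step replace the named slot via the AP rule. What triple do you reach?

start (-1,2,2) = (f(1,0),f(0,1),f(1,1))
replace slot 2: 2·((-1)+2) − 2 = 0 → (-1,0,2)
replace slot 1: 2·(0+2) − (-1) = 5 → (5,0,2)
replace slot 2: 2·(5+2) − 0 = 14 → (5,14,2)

5,14,2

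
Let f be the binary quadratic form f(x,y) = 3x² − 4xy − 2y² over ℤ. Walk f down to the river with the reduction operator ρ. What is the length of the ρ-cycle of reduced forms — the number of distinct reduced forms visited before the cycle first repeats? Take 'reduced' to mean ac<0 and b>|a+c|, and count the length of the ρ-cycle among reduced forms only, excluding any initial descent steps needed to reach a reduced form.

D = 40, ⌊√D⌋ = 6
descent: ρ → (-2,4,3)  [lands on river]
river: ρ → (3,2,-3)
river: ρ → (-3,4,2)
river: ρ → (2,4,-3)
river: ρ → (-3,2,3)
river: ρ → (3,4,-2)
ρ-cycle length = 6 (tail of 1 descent step not counted)

6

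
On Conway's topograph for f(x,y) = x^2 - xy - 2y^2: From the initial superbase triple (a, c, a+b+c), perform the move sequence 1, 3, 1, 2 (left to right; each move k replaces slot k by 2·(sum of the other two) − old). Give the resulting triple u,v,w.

start (1,-2,-2) = (f(1,0),f(0,1),f(1,1))
replace slot 1: 2·((-2)+(-2)) − 1 = -9 → (-9,-2,-2)
replace slot 3: 2·((-9)+(-2)) − (-2) = -20 → (-9,-2,-20)
replace slot 1: 2·((-2)+(-20)) − (-9) = -35 → (-35,-2,-20)
replace slot 2: 2·((-35)+(-20)) − (-2) = -108 → (-35,-108,-20)

-35,-108,-20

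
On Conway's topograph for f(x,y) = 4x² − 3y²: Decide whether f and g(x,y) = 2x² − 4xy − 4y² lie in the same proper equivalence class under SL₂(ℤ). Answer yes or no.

D₁ = 48, D₂ = 48
river cycle of f (length 2): (-3, 6, 1), (1, 6, -3)
river cycle of g (length 2): (-4, 4, 2), (2, 4, -4)
cycles differ ⇒ inequivalent

no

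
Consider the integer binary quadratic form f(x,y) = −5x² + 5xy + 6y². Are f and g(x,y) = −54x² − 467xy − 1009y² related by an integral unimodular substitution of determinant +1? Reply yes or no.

D₁ = 145, D₂ = 145
river cycle of f (length 10): (6, 7, -4), (-4, 9, 4), (4, 7, -6), (-6, 5, 5), (5, 5, -6), (-6, 7, 4), (4, 9, -4), (-4, 7, 6), (6, 5, -5), (-5, 5, 6)
river cycle of g (length 10): (-5, 5, 6), (6, 7, -4), (-4, 9, 4), (4, 7, -6), (-6, 5, 5), (5, 5, -6), (-6, 7, 4), (4, 9, -4), (-4, 7, 6), (6, 5, -5)
cycles coincide ⇒ equivalent

yes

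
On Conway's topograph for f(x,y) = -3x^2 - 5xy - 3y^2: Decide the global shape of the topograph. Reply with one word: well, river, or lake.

D = b²−4ac = (-5)² − 4·(-3)·(-3) = -11
D < 0 ⇒ definite ⇒ every region one sign ⇒ single well

well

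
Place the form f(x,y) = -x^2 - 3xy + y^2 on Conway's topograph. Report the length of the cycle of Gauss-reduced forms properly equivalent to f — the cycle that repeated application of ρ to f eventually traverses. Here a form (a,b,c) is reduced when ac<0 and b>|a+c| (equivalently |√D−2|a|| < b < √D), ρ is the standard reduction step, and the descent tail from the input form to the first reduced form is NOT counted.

D = 13, ⌊√D⌋ = 3
descent: ρ → (1,3,-1)  [lands on river]
river: ρ → (-1,3,1)
ρ-cycle length = 2 (tail of 1 descent step not counted)

2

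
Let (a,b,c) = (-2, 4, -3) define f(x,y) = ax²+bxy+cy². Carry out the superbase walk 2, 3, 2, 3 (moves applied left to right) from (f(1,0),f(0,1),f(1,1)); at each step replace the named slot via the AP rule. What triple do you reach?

start (-2,-3,-1) = (f(1,0),f(0,1),f(1,1))
replace slot 2: 2·((-2)+(-1)) − (-3) = -3 → (-2,-3,-1)
replace slot 3: 2·((-2)+(-3)) − (-1) = -9 → (-2,-3,-9)
replace slot 2: 2·((-2)+(-9)) − (-3) = -19 → (-2,-19,-9)
replace slot 3: 2·((-2)+(-19)) − (-9) = -33 → (-2,-19,-33)

-2,-19,-33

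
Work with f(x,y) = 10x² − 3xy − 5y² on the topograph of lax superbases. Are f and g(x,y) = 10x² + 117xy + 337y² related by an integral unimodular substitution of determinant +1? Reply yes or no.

D₁ = 209, D₂ = 209
river cycle of f (length 12): (-5, 13, 2), (2, 11, -11), (-11, 11, 2), (2, 13, -5), (-5, 7, 8), (8, 9, -4), (-4, 7, 10), (10, 13, -1), (-1, 13, 10), (10, 7, -4), … (2 more)
river cycle of g (length 12): (-5, 13, 2), (2, 11, -11), (-11, 11, 2), (2, 13, -5), (-5, 7, 8), (8, 9, -4), (-4, 7, 10), (10, 13, -1), (-1, 13, 10), (10, 7, -4), … (2 more)
cycles coincide ⇒ equivalent

yes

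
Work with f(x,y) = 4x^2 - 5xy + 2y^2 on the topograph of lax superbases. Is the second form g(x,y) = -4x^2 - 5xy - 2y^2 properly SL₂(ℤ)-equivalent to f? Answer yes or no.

D₁ = -7, D₂ = -7
f: translate: b→3 (≡-5 mod 8), so (4,-5,2)→(4,3,1)
f: flip: (4,3,1)→(1,-3,4)
f: translate: b→1 (≡-3 mod 2), so (1,-3,4)→(1,1,2)
f: reduced (well bottom): (1,1,2) with a≤c, −a<b≤a
g is negative-definite; reduce −g:
−g: translate: b→-3 (≡5 mod 8), so (4,5,2)→(4,-3,1)
−g: flip: (4,-3,1)→(1,3,4)
−g: translate: b→1 (≡3 mod 2), so (1,3,4)→(1,1,2)
−g: reduced (well bottom): (1,1,2) with a≤c, −a<b≤a
flip sign back: reduced form of g is (-1,-1,-2)
reduced forms (1, 1, 2) vs (-1, -1, -2) ⇒ inequivalent

no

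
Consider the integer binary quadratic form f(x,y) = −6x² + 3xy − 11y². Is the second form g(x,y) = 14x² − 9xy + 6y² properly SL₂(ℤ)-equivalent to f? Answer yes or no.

D₁ = -255, D₂ = -255
f is negative-definite; reduce −f:
−f: reduced (well bottom): (6,-3,11) with a≤c, −a<b≤a
flip sign back: reduced form of f is (-6,3,-11)
g: flip: (14,-9,6)→(6,9,14)
g: translate: b→-3 (≡9 mod 12), so (6,9,14)→(6,-3,11)
g: reduced (well bottom): (6,-3,11) with a≤c, −a<b≤a
reduced forms (-6, 3, -11) vs (6, -3, 11) ⇒ inequivalent

no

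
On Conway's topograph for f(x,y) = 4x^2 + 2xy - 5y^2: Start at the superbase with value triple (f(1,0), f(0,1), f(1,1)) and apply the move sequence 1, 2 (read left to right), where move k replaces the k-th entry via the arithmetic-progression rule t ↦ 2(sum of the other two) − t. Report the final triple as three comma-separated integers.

start (4,-5,1) = (f(1,0),f(0,1),f(1,1))
replace slot 1: 2·((-5)+1) − 4 = -12 → (-12,-5,1)
replace slot 2: 2·((-12)+1) − (-5) = -17 → (-12,-17,1)

-12,-17,1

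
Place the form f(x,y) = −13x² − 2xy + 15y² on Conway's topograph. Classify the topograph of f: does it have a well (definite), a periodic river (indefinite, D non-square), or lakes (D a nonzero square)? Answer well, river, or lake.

D = b²−4ac = (-2)² − 4·(-13)·15 = 784
D = 28² is a perfect square ⇒ form factors over ℤ ⇒ lakes

lake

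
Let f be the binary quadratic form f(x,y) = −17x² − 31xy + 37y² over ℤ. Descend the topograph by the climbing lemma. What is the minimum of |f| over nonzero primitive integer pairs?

descent: ρ → (37,31,-17)  [lands on river]
river: ρ → (-17,37,31)
river: ρ → (31,25,-23)
river: ρ → (-23,21,33)
river: ρ → (33,45,-11)
river: ρ → (-11,43,37)
closes: descent 1, river 6
min |a| on river = 11

11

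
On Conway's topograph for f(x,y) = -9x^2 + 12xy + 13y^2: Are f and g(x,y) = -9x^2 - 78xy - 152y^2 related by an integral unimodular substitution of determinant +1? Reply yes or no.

D₁ = 612, D₂ = 612
river cycle of f (length 8): (13, 14, -8), (-8, 18, 9), (9, 18, -8), (-8, 14, 13), (13, 12, -9), (-9, 24, 1), (1, 24, -9), (-9, 12, 13)
river cycle of g (length 8): (-9, 12, 13), (13, 14, -8), (-8, 18, 9), (9, 18, -8), (-8, 14, 13), (13, 12, -9), (-9, 24, 1), (1, 24, -9)
cycles coincide ⇒ equivalent

yes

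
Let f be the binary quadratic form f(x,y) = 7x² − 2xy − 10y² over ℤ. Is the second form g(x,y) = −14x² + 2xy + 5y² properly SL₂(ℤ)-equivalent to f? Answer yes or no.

D₁ = 284, D₂ = 284
river cycle of f (length 8): (7, 12, -5), (-5, 8, 11), (11, 14, -2), (-2, 14, 11), (11, 8, -5), (-5, 12, 7), (7, 16, -1), (-1, 16, 7)
river cycle of g (length 8): (5, 8, -11), (-11, 14, 2), (2, 14, -11), (-11, 8, 5), (5, 12, -7), (-7, 16, 1), (1, 16, -7), (-7, 12, 5)
cycles differ ⇒ inequivalent

no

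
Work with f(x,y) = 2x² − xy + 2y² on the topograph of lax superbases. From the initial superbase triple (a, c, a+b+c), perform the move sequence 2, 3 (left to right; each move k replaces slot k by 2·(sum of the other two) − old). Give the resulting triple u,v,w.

start (2,2,3) = (f(1,0),f(0,1),f(1,1))
replace slot 2: 2·(2+3) − 2 = 8 → (2,8,3)
replace slot 3: 2·(2+8) − 3 = 17 → (2,8,17)

2,8,17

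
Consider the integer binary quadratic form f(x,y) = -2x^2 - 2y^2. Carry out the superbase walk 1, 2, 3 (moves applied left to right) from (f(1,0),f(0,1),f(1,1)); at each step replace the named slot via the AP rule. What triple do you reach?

start (-2,-2,-4) = (f(1,0),f(0,1),f(1,1))
replace slot 1: 2·((-2)+(-4)) − (-2) = -10 → (-10,-2,-4)
replace slot 2: 2·((-10)+(-4)) − (-2) = -26 → (-10,-26,-4)
replace slot 3: 2·((-10)+(-26)) − (-4) = -68 → (-10,-26,-68)

-10,-26,-68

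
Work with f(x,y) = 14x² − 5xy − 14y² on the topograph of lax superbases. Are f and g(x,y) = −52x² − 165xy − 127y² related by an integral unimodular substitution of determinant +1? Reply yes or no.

D₁ = 809, D₂ = 809
river cycle of f (length 54): (-14, 5, 14), (14, 23, -5), (-5, 27, 4), (4, 21, -23), (-23, 25, 2), (2, 27, -10), (-10, 13, 16), (16, 19, -7), (-7, 23, 10), (10, 17, -13), … (44 more)
river cycle of g (length 54): (-14, 5, 14), (14, 23, -5), (-5, 27, 4), (4, 21, -23), (-23, 25, 2), (2, 27, -10), (-10, 13, 16), (16, 19, -7), (-7, 23, 10), (10, 17, -13), … (44 more)
cycles coincide ⇒ equivalent

yes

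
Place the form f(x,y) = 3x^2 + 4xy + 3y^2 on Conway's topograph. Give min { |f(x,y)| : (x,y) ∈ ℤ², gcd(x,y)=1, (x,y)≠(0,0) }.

translate: b→-2 (≡4 mod 6), so (3,4,3)→(3,-2,2)
flip: (3,-2,2)→(2,2,3)
reduced (well bottom): (2,2,3) with a≤c, −a<b≤a
well minimum = a = 2

2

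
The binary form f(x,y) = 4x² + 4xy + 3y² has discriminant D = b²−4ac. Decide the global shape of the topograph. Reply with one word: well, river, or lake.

D = b²−4ac = 4² − 4·4·3 = -32
D < 0 ⇒ definite ⇒ every region one sign ⇒ single well

well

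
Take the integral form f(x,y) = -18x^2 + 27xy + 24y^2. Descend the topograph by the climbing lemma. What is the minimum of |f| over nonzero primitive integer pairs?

river: ρ → (24,21,-21)
river: ρ → (-21,21,24)
river: ρ → (24,27,-18)
river: ρ → (-18,45,6)
river: ρ → (6,39,-39)
river: ρ → (-39,39,6)
river: ρ → (6,45,-18)
river: ρ → (-18,27,24)
closes: descent 0, river 8
min |a| on river = 6

6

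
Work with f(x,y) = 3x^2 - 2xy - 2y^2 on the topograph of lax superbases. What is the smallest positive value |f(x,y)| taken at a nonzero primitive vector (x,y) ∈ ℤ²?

descent: ρ → (-2,2,3)  [lands on river]
river: ρ → (3,4,-1)
river: ρ → (-1,4,3)
river: ρ → (3,2,-2)
closes: descent 1, river 4
min |a| on river = 1

1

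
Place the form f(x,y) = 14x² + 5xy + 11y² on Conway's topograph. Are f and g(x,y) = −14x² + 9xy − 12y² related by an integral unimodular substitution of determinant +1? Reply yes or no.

D₁ = -591, D₂ = -591
f: flip: (14,5,11)→(11,-5,14)
f: reduced (well bottom): (11,-5,14) with a≤c, −a<b≤a
g is negative-definite; reduce −g:
−g: flip: (14,-9,12)→(12,9,14)
−g: reduced (well bottom): (12,9,14) with a≤c, −a<b≤a
flip sign back: reduced form of g is (-12,-9,-14)
reduced forms (11, -5, 14) vs (-12, -9, -14) ⇒ inequivalent

no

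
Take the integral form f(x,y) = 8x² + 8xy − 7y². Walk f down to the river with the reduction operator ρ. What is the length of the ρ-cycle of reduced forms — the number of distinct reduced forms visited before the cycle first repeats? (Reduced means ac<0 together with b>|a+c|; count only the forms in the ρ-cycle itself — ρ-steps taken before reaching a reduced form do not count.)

D = 288, ⌊√D⌋ = 16
river: ρ → (-7,6,9)
river: ρ → (9,12,-4)
river: ρ → (-4,12,9)
river: ρ → (9,6,-7)
river: ρ → (-7,8,8)
river: ρ → (8,8,-7)
ρ-cycle length = 6 (tail of 0 descent steps not counted)

6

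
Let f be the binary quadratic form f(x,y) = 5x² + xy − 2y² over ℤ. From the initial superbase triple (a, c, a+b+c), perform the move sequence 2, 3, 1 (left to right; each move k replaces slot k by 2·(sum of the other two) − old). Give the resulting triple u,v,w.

start (5,-2,4) = (f(1,0),f(0,1),f(1,1))
replace slot 2: 2·(5+4) − (-2) = 20 → (5,20,4)
replace slot 3: 2·(5+20) − 4 = 46 → (5,20,46)
replace slot 1: 2·(20+46) − 5 = 127 → (127,20,46)

127,20,46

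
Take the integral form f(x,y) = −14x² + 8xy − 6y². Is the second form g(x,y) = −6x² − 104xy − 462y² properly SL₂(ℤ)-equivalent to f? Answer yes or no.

D₁ = -272, D₂ = -272
f is negative-definite; reduce −f:
−f: flip: (14,-8,6)→(6,8,14)
−f: translate: b→-4 (≡8 mod 12), so (6,8,14)→(6,-4,12)
−f: reduced (well bottom): (6,-4,12) with a≤c, −a<b≤a
flip sign back: reduced form of f is (-6,4,-12)
g is negative-definite; reduce −g:
−g: translate: b→-4 (≡104 mod 12), so (6,104,462)→(6,-4,12)
−g: reduced (well bottom): (6,-4,12) with a≤c, −a<b≤a
flip sign back: reduced form of g is (-6,4,-12)
reduced forms (-6, 4, -12) vs (-6, 4, -12) ⇒ equivalent

yes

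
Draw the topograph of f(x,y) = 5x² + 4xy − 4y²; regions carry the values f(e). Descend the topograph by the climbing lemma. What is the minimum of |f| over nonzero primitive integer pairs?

river: ρ → (-4,4,5)
river: ρ → (5,6,-3)
river: ρ → (-3,6,5)
river: ρ → (5,4,-4)
closes: descent 0, river 4
min |a| on river = 3

3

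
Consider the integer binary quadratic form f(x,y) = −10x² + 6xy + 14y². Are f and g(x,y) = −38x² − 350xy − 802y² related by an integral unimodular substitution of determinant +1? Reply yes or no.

D₁ = 596, D₂ = 596
river cycle of f (length 10): (14, 22, -2), (-2, 22, 14), (14, 6, -10), (-10, 14, 10), (10, 6, -14), (-14, 22, 2), (2, 22, -14), (-14, 6, 10), (10, 14, -10), (-10, 6, 14)
river cycle of g (length 10): (-2, 22, 14), (14, 6, -10), (-10, 14, 10), (10, 6, -14), (-14, 22, 2), (2, 22, -14), (-14, 6, 10), (10, 14, -10), (-10, 6, 14), (14, 22, -2)
cycles coincide ⇒ equivalent

yes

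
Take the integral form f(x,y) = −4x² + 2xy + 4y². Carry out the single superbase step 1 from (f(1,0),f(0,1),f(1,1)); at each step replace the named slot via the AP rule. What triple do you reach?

start (-4,4,2) = (f(1,0),f(0,1),f(1,1))
replace slot 1: 2·(4+2) − (-4) = 16 → (16,4,2)

16,4,2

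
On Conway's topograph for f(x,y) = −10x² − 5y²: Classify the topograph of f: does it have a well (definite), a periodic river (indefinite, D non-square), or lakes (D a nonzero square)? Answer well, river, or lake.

D = b²−4ac = 0² − 4·(-10)·(-5) = -200
D < 0 ⇒ definite ⇒ every region one sign ⇒ single well

well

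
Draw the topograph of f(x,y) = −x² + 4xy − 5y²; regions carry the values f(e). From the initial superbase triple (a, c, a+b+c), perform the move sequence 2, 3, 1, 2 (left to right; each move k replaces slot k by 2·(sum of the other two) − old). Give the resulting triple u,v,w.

start (-1,-5,-2) = (f(1,0),f(0,1),f(1,1))
replace slot 2: 2·((-1)+(-2)) − (-5) = -1 → (-1,-1,-2)
replace slot 3: 2·((-1)+(-1)) − (-2) = -2 → (-1,-1,-2)
replace slot 1: 2·((-1)+(-2)) − (-1) = -5 → (-5,-1,-2)
replace slot 2: 2·((-5)+(-2)) − (-1) = -13 → (-5,-13,-2)

-5,-13,-2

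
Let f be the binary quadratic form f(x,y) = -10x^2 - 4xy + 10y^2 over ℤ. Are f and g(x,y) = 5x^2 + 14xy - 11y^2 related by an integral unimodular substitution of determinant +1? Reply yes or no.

D₁ = 416, D₂ = 416
river cycle of f (length 6): (10, 4, -10), (-10, 16, 4), (4, 16, -10), (-10, 4, 10), (10, 16, -4), (-4, 16, 10)
river cycle of g (length 6): (-11, 8, 8), (8, 8, -11), (-11, 14, 5), (5, 16, -8), (-8, 16, 5), (5, 14, -11)
cycles differ ⇒ inequivalent

no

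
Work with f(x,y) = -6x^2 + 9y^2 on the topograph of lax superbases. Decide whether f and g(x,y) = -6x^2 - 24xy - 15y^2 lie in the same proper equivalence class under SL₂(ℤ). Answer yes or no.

D₁ = 216, D₂ = 216
river cycle of f (length 2): (-6, 12, 3), (3, 12, -6)
river cycle of g (length 2): (3, 12, -6), (-6, 12, 3)
cycles coincide ⇒ equivalent

yes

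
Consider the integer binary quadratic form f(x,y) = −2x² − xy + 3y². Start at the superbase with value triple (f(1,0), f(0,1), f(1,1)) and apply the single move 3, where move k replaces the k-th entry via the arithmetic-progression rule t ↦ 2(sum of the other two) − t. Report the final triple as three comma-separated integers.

start (-2,3,0) = (f(1,0),f(0,1),f(1,1))
replace slot 3: 2·((-2)+3) − 0 = 2 → (-2,3,2)

-2,3,2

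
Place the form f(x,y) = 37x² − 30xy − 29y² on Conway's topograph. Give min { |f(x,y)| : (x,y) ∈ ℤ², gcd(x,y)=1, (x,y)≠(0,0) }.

descent: ρ → (-29,30,37)  [lands on river]
river: ρ → (37,44,-22)
river: ρ → (-22,44,37)
river: ρ → (37,30,-29)
river: ρ → (-29,28,38)
river: ρ → (38,48,-19)
river: ρ → (-19,66,11)
river: ρ → (11,66,-19)
river: ρ → (-19,48,38)
river: ρ → (38,28,-29)
closes: descent 1, river 10
min |a| on river = 11

11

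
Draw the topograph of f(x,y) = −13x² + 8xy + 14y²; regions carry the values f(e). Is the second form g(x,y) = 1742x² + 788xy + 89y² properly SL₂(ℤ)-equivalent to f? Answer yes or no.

D₁ = 792, D₂ = 792
river cycle of f (length 8): (14, 20, -7), (-7, 22, 11), (11, 22, -7), (-7, 20, 14), (14, 8, -13), (-13, 18, 9), (9, 18, -13), (-13, 8, 14)
river cycle of g (length 8): (14, 20, -7), (-7, 22, 11), (11, 22, -7), (-7, 20, 14), (14, 8, -13), (-13, 18, 9), (9, 18, -13), (-13, 8, 14)
cycles coincide ⇒ equivalent

yes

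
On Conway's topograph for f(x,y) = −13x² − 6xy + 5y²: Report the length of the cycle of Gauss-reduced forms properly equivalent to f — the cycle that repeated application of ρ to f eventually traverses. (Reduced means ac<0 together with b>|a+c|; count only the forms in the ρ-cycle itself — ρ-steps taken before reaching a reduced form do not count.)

D = 296, ⌊√D⌋ = 17
descent: ρ → (5,16,-2)  [lands on river]
river: ρ → (-2,16,5)
river: ρ → (5,14,-5)
river: ρ → (-5,16,2)
river: ρ → (2,16,-5)
river: ρ → (-5,14,5)
ρ-cycle length = 6 (tail of 1 descent step not counted)

6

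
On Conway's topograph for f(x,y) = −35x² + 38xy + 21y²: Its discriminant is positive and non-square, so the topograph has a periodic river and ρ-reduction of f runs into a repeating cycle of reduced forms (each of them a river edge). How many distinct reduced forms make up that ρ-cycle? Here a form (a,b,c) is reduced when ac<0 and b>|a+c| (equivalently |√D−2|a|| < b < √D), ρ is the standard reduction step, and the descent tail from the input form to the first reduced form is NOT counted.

D = 4384, ⌊√D⌋ = 66
river: ρ → (21,46,-27)
river: ρ → (-27,62,5)
river: ρ → (5,58,-51)
river: ρ → (-51,44,12)
river: ρ → (12,52,-35)
river: ρ → (-35,18,29)
river: ρ → (29,40,-24)
river: ρ → (-24,56,13)
river: ρ → (13,48,-40)
river: ρ → (-40,32,21)
river: ρ → (21,52,-20)
river: ρ → (-20,28,45)
river: ρ → (45,62,-3)
river: ρ → (-3,64,24)
river: ρ → (24,32,-35)
river: ρ → (-35,38,21)
ρ-cycle length = 16 (tail of 0 descent steps not counted)

16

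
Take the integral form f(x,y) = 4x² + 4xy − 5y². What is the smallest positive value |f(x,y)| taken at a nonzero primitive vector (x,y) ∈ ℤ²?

river: ρ → (-5,6,3)
river: ρ → (3,6,-5)
river: ρ → (-5,4,4)
river: ρ → (4,4,-5)
closes: descent 0, river 4
min |a| on river = 3

3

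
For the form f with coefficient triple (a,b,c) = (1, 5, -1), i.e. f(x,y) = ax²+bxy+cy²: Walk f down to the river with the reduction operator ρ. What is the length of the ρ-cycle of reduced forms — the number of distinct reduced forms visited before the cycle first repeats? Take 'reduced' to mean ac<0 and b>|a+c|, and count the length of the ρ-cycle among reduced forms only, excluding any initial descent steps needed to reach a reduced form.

D = 29, ⌊√D⌋ = 5
river: ρ → (-1,5,1)
river: ρ → (1,5,-1)
ρ-cycle length = 2 (tail of 0 descent steps not counted)

2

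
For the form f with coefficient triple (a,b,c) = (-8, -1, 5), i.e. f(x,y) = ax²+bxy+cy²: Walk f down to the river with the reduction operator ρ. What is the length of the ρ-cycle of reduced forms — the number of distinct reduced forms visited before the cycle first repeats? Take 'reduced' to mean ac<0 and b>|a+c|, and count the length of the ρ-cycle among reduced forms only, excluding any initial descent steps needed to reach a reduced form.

D = 161, ⌊√D⌋ = 12
descent: ρ → (5,11,-2)  [lands on river]
river: ρ → (-2,9,10)
river: ρ → (10,11,-1)
river: ρ → (-1,11,10)
river: ρ → (10,9,-2)
river: ρ → (-2,11,5)
river: ρ → (5,9,-4)
river: ρ → (-4,7,7)
river: ρ → (7,7,-4)
river: ρ → (-4,9,5)
ρ-cycle length = 10 (tail of 1 descent step not counted)

10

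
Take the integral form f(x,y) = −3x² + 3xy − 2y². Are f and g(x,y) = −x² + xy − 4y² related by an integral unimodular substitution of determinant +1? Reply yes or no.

D₁ = -15, D₂ = -15
f is negative-definite; reduce −f:
−f: translate: b→3 (≡-3 mod 6), so (3,-3,2)→(3,3,2)
−f: flip: (3,3,2)→(2,-3,3)
−f: translate: b→1 (≡-3 mod 4), so (2,-3,3)→(2,1,2)
−f: reduced (well bottom): (2,1,2) with a≤c, −a<b≤a
flip sign back: reduced form of f is (-2,-1,-2)
g is negative-definite; reduce −g:
−g: translate: b→1 (≡-1 mod 2), so (1,-1,4)→(1,1,4)
−g: reduced (well bottom): (1,1,4) with a≤c, −a<b≤a
flip sign back: reduced form of g is (-1,-1,-4)
reduced forms (-2, -1, -2) vs (-1, -1, -4) ⇒ inequivalent

no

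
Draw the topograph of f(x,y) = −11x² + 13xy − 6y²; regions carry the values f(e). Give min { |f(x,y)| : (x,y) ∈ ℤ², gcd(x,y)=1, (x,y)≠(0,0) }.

translate: b→9 (≡-13 mod 22), so (11,-13,6)→(11,9,4)
flip: (11,9,4)→(4,-9,11)
translate: b→-1 (≡-9 mod 8), so (4,-9,11)→(4,-1,6)
reduced (well bottom): (4,-1,6) with a≤c, −a<b≤a
well minimum |f| = |-4| = 4 (negative-definite)

4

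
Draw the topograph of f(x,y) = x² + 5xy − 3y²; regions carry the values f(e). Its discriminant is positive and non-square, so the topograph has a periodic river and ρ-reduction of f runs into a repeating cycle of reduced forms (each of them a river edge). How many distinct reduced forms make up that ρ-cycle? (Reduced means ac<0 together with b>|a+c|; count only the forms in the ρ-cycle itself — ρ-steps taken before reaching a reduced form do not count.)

D = 37, ⌊√D⌋ = 6
river: ρ → (-3,1,3)
river: ρ → (3,5,-1)
river: ρ → (-1,5,3)
river: ρ → (3,1,-3)
river: ρ → (-3,5,1)
river: ρ → (1,5,-3)
ρ-cycle length = 6 (tail of 0 descent steps not counted)

6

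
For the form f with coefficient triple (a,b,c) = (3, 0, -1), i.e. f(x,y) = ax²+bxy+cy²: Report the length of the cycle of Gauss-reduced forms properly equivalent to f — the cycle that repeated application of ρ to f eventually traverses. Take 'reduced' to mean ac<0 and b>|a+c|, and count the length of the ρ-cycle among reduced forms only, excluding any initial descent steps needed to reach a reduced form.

D = 12, ⌊√D⌋ = 3
descent: ρ → (-1,2,2)  [lands on river]
river: ρ → (2,2,-1)
ρ-cycle length = 2 (tail of 1 descent step not counted)

2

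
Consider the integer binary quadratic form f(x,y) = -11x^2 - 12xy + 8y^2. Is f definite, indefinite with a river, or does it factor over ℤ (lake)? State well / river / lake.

D = b²−4ac = (-12)² − 4·(-11)·8 = 496
D > 0 non-square ⇒ indefinite ⇒ periodic river

river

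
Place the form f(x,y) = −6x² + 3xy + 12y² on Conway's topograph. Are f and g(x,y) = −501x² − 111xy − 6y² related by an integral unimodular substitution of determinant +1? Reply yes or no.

D₁ = 297, D₂ = 297
river cycle of f (length 4): (-6, 15, 3), (3, 15, -6), (-6, 9, 9), (9, 9, -6)
river cycle of g (length 4): (-6, 15, 3), (3, 15, -6), (-6, 9, 9), (9, 9, -6)
cycles coincide ⇒ equivalent

yes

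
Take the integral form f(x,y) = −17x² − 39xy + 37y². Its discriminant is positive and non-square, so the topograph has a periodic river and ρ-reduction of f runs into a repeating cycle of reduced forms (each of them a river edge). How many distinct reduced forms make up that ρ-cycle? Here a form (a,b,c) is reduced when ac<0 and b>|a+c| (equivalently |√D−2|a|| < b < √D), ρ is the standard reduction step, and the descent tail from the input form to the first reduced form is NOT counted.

D = 4037, ⌊√D⌋ = 63
descent: ρ → (37,39,-17)  [lands on river]
river: ρ → (-17,63,1)
river: ρ → (1,63,-17)
river: ρ → (-17,39,37)
river: ρ → (37,35,-19)
river: ρ → (-19,41,31)
river: ρ → (31,21,-29)
river: ρ → (-29,37,23)
river: ρ → (23,55,-11)
river: ρ → (-11,55,23)
river: ρ → (23,37,-29)
river: ρ → (-29,21,31)
river: ρ → (31,41,-19)
river: ρ → (-19,35,37)
ρ-cycle length = 14 (tail of 1 descent step not counted)

14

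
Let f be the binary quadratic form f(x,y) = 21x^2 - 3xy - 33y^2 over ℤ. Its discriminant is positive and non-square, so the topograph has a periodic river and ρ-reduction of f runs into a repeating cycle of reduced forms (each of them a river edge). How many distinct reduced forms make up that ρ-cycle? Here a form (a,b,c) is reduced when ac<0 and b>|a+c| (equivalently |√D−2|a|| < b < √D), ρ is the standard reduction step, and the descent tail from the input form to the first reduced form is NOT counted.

D = 2781, ⌊√D⌋ = 52
descent: ρ → (-33,3,21)
descent: ρ → (21,39,-15)  [lands on river]
river: ρ → (-15,51,3)
river: ρ → (3,51,-15)
river: ρ → (-15,39,21)
river: ρ → (21,45,-9)
river: ρ → (-9,45,21)
ρ-cycle length = 6 (tail of 2 descent steps not counted)

6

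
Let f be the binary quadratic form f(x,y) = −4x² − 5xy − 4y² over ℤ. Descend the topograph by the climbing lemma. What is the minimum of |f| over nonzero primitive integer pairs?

translate: b→-3 (≡5 mod 8), so (4,5,4)→(4,-3,3)
flip: (4,-3,3)→(3,3,4)
reduced (well bottom): (3,3,4) with a≤c, −a<b≤a
well minimum |f| = |-3| = 3 (negative-definite)

3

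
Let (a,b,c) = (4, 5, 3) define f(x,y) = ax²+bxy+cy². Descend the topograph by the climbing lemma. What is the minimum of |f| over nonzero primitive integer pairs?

translate: b→-3 (≡5 mod 8), so (4,5,3)→(4,-3,2)
flip: (4,-3,2)→(2,3,4)
translate: b→-1 (≡3 mod 4), so (2,3,4)→(2,-1,3)
reduced (well bottom): (2,-1,3) with a≤c, −a<b≤a
well minimum = a = 2

2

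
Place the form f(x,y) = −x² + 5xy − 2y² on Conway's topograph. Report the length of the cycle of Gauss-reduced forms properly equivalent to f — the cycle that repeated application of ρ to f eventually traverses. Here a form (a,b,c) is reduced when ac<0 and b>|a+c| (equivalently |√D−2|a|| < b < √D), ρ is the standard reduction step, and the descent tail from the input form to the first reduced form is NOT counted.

D = 17, ⌊√D⌋ = 4
descent: ρ → (-2,3,1)  [lands on river]
river: ρ → (1,3,-2)
river: ρ → (-2,1,2)
river: ρ → (2,3,-1)
river: ρ → (-1,3,2)
river: ρ → (2,1,-2)
ρ-cycle length = 6 (tail of 1 descent step not counted)

6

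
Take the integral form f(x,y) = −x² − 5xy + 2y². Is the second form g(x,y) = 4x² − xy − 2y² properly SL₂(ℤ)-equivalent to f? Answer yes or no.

D₁ = 33, D₂ = 33
river cycle of f (length 4): (2, 5, -1), (-1, 5, 2), (2, 3, -3), (-3, 3, 2)
river cycle of g (length 4): (-2, 5, 1), (1, 5, -2), (-2, 3, 3), (3, 3, -2)
cycles differ ⇒ inequivalent

no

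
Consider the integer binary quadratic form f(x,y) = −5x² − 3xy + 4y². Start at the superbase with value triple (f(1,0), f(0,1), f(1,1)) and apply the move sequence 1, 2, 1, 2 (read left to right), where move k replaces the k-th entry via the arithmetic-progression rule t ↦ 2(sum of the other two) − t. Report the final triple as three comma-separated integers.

start (-5,4,-4) = (f(1,0),f(0,1),f(1,1))
replace slot 1: 2·(4+(-4)) − (-5) = 5 → (5,4,-4)
replace slot 2: 2·(5+(-4)) − 4 = -2 → (5,-2,-4)
replace slot 1: 2·((-2)+(-4)) − 5 = -17 → (-17,-2,-4)
replace slot 2: 2·((-17)+(-4)) − (-2) = -40 → (-17,-40,-4)

-17,-40,-4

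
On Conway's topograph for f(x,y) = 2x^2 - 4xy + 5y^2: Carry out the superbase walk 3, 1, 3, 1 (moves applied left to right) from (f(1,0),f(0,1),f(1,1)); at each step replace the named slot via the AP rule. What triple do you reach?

start (2,5,3) = (f(1,0),f(0,1),f(1,1))
replace slot 3: 2·(2+5) − 3 = 11 → (2,5,11)
replace slot 1: 2·(5+11) − 2 = 30 → (30,5,11)
replace slot 3: 2·(30+5) − 11 = 59 → (30,5,59)
replace slot 1: 2·(5+59) − 30 = 98 → (98,5,59)

98,5,59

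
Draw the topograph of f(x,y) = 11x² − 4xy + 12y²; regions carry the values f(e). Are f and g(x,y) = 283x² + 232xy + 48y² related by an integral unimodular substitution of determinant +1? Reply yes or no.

D₁ = -512, D₂ = -512
f: reduced (well bottom): (11,-4,12) with a≤c, −a<b≤a
g: flip: (283,232,48)→(48,-232,283)
g: translate: b→-40 (≡-232 mod 96), so (48,-232,283)→(48,-40,11)
g: flip: (48,-40,11)→(11,40,48)
g: translate: b→-4 (≡40 mod 22), so (11,40,48)→(11,-4,12)
g: reduced (well bottom): (11,-4,12) with a≤c, −a<b≤a
reduced forms (11, -4, 12) vs (11, -4, 12) ⇒ equivalent

yes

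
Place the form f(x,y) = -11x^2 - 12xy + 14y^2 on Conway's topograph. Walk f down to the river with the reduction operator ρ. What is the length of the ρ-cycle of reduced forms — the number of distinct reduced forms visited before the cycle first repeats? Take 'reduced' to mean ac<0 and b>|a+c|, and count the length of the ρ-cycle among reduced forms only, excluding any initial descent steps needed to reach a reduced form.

D = 760, ⌊√D⌋ = 27
descent: ρ → (14,12,-11)  [lands on river]
river: ρ → (-11,10,15)
river: ρ → (15,20,-6)
river: ρ → (-6,16,21)
river: ρ → (21,26,-1)
river: ρ → (-1,26,21)
river: ρ → (21,16,-6)
river: ρ → (-6,20,15)
river: ρ → (15,10,-11)
river: ρ → (-11,12,14)
river: ρ → (14,16,-9)
river: ρ → (-9,20,10)
river: ρ → (10,20,-9)
river: ρ → (-9,16,14)
ρ-cycle length = 14 (tail of 1 descent step not counted)

14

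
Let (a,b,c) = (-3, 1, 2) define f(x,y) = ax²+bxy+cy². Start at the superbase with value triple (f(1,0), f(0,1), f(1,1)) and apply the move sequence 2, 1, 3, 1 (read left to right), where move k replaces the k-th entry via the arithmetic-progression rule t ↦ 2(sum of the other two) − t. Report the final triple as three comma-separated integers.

start (-3,2,0) = (f(1,0),f(0,1),f(1,1))
replace slot 2: 2·((-3)+0) − 2 = -8 → (-3,-8,0)
replace slot 1: 2·((-8)+0) − (-3) = -13 → (-13,-8,0)
replace slot 3: 2·((-13)+(-8)) − 0 = -42 → (-13,-8,-42)
replace slot 1: 2·((-8)+(-42)) − (-13) = -87 → (-87,-8,-42)

-87,-8,-42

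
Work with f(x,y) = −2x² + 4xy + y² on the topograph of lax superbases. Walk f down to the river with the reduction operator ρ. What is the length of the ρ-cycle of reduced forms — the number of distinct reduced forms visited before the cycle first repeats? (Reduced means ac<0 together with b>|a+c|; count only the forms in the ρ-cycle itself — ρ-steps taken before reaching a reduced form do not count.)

D = 24, ⌊√D⌋ = 4
river: ρ → (1,4,-2)
river: ρ → (-2,4,1)
ρ-cycle length = 2 (tail of 0 descent steps not counted)

2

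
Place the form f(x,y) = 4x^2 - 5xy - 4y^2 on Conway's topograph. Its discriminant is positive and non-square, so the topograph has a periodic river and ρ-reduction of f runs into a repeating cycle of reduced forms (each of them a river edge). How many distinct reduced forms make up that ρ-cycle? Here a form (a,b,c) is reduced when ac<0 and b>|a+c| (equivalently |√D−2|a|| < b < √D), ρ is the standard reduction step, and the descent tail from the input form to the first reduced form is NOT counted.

D = 89, ⌊√D⌋ = 9
descent: ρ → (-4,5,4)  [lands on river]
river: ρ → (4,3,-5)
river: ρ → (-5,7,2)
river: ρ → (2,9,-1)
river: ρ → (-1,9,2)
river: ρ → (2,7,-5)
river: ρ → (-5,3,4)
river: ρ → (4,5,-4)
river: ρ → (-4,3,5)
river: ρ → (5,7,-2)
river: ρ → (-2,9,1)
river: ρ → (1,9,-2)
river: ρ → (-2,7,5)
river: ρ → (5,3,-4)
ρ-cycle length = 14 (tail of 1 descent step not counted)

14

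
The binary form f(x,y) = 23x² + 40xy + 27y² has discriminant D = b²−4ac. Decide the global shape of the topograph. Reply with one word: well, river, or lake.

D = b²−4ac = 40² − 4·23·27 = -884
D < 0 ⇒ definite ⇒ every region one sign ⇒ single well

well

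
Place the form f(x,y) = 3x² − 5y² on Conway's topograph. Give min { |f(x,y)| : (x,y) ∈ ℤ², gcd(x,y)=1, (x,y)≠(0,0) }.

descent: ρ → (-5,0,3)
descent: ρ → (3,6,-2)  [lands on river]
river: ρ → (-2,6,3)
closes: descent 2, river 2
min |a| on river = 2

2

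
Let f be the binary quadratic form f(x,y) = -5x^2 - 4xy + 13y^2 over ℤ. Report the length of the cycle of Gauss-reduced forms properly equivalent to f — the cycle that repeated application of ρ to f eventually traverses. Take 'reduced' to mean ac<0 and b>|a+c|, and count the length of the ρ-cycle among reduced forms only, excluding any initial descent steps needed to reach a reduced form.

D = 276, ⌊√D⌋ = 16
descent: ρ → (13,4,-5)
descent: ρ → (-5,16,1)  [lands on river]
river: ρ → (1,16,-5)
river: ρ → (-5,14,4)
river: ρ → (4,10,-11)
river: ρ → (-11,12,3)
river: ρ → (3,12,-11)
river: ρ → (-11,10,4)
river: ρ → (4,14,-5)
ρ-cycle length = 8 (tail of 2 descent steps not counted)

8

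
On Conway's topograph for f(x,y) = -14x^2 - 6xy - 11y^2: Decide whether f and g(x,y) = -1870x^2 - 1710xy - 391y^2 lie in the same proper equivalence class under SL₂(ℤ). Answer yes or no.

D₁ = -580, D₂ = -580
f is negative-definite; reduce −f:
−f: flip: (14,6,11)→(11,-6,14)
−f: reduced (well bottom): (11,-6,14) with a≤c, −a<b≤a
flip sign back: reduced form of f is (-11,6,-14)
g is negative-definite; reduce −g:
−g: flip: (1870,1710,391)→(391,-1710,1870)
−g: translate: b→-146 (≡-1710 mod 782), so (391,-1710,1870)→(391,-146,14)
−g: flip: (391,-146,14)→(14,146,391)
−g: translate: b→6 (≡146 mod 28), so (14,146,391)→(14,6,11)
−g: flip: (14,6,11)→(11,-6,14)
−g: reduced (well bottom): (11,-6,14) with a≤c, −a<b≤a
flip sign back: reduced form of g is (-11,6,-14)
reduced forms (-11, 6, -14) vs (-11, 6, -14) ⇒ equivalent

yes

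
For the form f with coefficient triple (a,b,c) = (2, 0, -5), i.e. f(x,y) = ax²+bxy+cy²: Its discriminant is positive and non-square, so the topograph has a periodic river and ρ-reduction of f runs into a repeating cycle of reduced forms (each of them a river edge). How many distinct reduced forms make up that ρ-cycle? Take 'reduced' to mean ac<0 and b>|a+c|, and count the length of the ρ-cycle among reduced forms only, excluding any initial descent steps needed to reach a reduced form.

D = 40, ⌊√D⌋ = 6
descent: ρ → (-5,0,2)
descent: ρ → (2,4,-3)  [lands on river]
river: ρ → (-3,2,3)
river: ρ → (3,4,-2)
river: ρ → (-2,4,3)
river: ρ → (3,2,-3)
river: ρ → (-3,4,2)
ρ-cycle length = 6 (tail of 2 descent steps not counted)

6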